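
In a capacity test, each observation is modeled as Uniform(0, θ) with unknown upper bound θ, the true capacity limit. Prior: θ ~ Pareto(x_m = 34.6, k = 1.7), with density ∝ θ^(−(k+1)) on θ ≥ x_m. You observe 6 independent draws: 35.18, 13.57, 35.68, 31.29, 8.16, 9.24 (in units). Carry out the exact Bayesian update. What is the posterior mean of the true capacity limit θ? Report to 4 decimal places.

A Pareto(scale x_m, shape k) prior on the upper bound θ of Uniform(0, θ) is conjugate: posterior is Pareto(max(x_m, max xᵢ), k + n).
Sample maximum = 35.68; prior scale x_m = 34.6 → posterior scale = max = 35.68.
Posterior shape = 1.7 + 6 = 7.7.
E[θ|data] = k·x_m/(k−1) = 7.7·35.68/6.7 = 41.0054.

41.0054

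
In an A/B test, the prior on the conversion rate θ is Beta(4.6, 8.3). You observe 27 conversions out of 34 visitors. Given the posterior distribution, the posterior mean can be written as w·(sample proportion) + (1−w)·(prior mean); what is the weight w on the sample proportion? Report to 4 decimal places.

0.7249

The Beta prior is conjugate to a Binomial/Bernoulli likelihood; the update adds successes to α and failures to β.
Posterior mean = (α₀+k)/(α₀+β₀+n) = [n/(α₀+β₀+n)]·(k/n) + [(α₀+β₀)/(α₀+β₀+n)]·α₀/(α₀+β₀), so only n and the prior enter the weight.
The weight on the data is w = n/(α₀+β₀+n) = 34/(4.6+8.3+34) = 34/46.9 = 0.7249.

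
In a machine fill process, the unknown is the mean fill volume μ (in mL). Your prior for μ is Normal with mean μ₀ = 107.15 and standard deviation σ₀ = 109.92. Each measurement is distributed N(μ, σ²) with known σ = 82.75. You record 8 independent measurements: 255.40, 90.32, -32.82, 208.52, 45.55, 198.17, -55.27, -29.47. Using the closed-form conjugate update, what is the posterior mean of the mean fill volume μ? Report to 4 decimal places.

86.5120

For Normal data with known variance σ², a Normal(μ₀, σ₀²) prior on μ is conjugate. Posterior precision = 1/σ₀² + n/σ²; posterior mean is the precision-weighted average of μ₀ and x̄.
Σxᵢ = 255.40 + 90.32 + (-32.82) + 208.52 + 45.55 + 198.17 + (-55.27) + (-29.47) = 680.4, so n·x̄ = 680.4.
σ₀² = 109.92² = 12082.4064, σ² = 82.75² = 6847.5625; σ² + n·σ₀² = 6847.5625 + 8·12082.4064 = 103506.8137.
Posterior mean = (μ₀/σ₀² + n·x̄/σ²)/(1/σ₀² + n/σ²) = (σ²·μ₀ + σ₀²·n·x̄)/(σ² + n·σ₀²) = (6847.5625·107.15 + 12082.4064·680.4)/103506.8137 = 8954585.636435/103506.8137 = 86.5120.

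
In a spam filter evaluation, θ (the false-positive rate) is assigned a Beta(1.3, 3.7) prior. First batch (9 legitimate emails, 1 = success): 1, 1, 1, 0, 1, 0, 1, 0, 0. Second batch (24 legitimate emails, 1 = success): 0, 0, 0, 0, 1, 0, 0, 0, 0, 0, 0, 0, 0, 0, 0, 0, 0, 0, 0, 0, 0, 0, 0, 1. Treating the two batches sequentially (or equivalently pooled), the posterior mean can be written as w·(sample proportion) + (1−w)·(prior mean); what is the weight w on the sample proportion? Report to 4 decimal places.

The Beta prior is conjugate to a Binomial/Bernoulli likelihood; the update adds successes to α and failures to β.
Total number of legitimate emails: n = 9 + 24 = 33.
Posterior mean = (α₀+k)/(α₀+β₀+n) = [n/(α₀+β₀+n)]·(k/n) + [(α₀+β₀)/(α₀+β₀+n)]·α₀/(α₀+β₀), so only n and the prior enter the weight.
The weight on the data is w = n/(α₀+β₀+n) = 33/(1.3+3.7+33) = 33/38.0 = 0.8684.

0.8684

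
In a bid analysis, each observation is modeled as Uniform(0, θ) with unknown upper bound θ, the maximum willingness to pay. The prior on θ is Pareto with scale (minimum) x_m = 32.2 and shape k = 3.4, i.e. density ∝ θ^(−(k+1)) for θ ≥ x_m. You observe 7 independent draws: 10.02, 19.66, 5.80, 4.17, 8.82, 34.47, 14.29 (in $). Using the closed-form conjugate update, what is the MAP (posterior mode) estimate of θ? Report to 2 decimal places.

A Pareto(scale x_m, shape k) prior on the upper bound θ of Uniform(0, θ) is conjugate: posterior is Pareto(max(x_m, max xᵢ), k + n).
Sample maximum = 34.47; prior scale x_m = 32.2 → posterior scale = max = 34.47.
Posterior shape = 3.4 + 7 = 10.4.
The Pareto density is decreasing on [x_m, ∞), so the mode is x_m = 34.47.

34.47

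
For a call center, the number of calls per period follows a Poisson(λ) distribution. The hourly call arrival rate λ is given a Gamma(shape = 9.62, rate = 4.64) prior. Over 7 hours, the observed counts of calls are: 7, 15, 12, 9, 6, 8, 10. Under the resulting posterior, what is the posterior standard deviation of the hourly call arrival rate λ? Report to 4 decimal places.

With a Gamma(shape α, rate β) prior, the Poisson likelihood is conjugate: the posterior is Gamma(α + ΣXᵢ, β + n).
Sum of counts S = 67 over n = 7 hours.
Posterior: Gamma(α+S, β+n) = Gamma(9.62+67, 4.64+7) = Gamma(76.62, 11.64).
SD = √α/β = √76.62/11.64 = 0.7520.

0.7520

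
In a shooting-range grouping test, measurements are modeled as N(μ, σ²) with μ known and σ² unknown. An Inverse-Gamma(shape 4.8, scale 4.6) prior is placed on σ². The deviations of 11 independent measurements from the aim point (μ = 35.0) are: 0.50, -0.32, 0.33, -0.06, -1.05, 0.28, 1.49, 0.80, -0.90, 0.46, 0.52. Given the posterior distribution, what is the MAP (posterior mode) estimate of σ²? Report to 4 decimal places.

With known mean μ and an Inverse-Gamma(α, β) prior on σ², the Normal likelihood is conjugate: posterior is Inv-Gamma(α + n/2, β + Σ(xᵢ−μ)²/2).
Σ(xᵢ−μ)² = (0.50)² + (-0.32)² + (0.33)² + (-0.06)² + (-1.05)² + (0.28)² + (1.49)² + (0.80)² + (-0.90)² + (0.46)² + (0.52)² = 5.7979.
Posterior: Inv-Gamma(4.8 + 11/2, 4.6 + 5.7979/2) = Inv-Gamma(10.30, 7.49895).
Mode = β/(α+1) = 7.49895/11.30 = 0.6636.

0.6636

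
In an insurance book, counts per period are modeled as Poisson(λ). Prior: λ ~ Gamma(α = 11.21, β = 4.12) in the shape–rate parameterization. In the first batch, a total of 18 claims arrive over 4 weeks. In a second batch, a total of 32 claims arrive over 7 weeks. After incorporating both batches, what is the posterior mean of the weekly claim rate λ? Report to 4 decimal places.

With a Gamma(shape α, rate β) prior, the Poisson likelihood is conjugate: the posterior is Gamma(α + ΣXᵢ, β + n).
After batch 1: Gamma(α+S, β+n) = Gamma(11.21+18, 4.12+4) = Gamma(29.21, 8.12).
After batch 2: Gamma(α+S, β+n) = Gamma(29.21+32, 8.12+7) = Gamma(61.21, 15.12).
Posterior mean = α/β = 61.21/15.12 = 4.0483.

4.0483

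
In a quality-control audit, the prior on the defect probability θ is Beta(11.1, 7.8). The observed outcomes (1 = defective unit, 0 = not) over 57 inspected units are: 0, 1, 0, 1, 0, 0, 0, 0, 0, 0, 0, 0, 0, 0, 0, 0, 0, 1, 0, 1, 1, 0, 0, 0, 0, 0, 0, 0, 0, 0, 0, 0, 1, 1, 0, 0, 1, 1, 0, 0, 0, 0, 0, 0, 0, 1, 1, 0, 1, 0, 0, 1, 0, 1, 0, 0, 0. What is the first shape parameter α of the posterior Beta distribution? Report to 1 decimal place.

The Beta prior is conjugate to a Binomial/Bernoulli likelihood; the update adds successes to α and failures to β.
Posterior: Beta(α+k, β+n−k) = Beta(11.1+14, 7.8+43) = Beta(25.1, 50.8).
Posterior α = 25.1.

25.1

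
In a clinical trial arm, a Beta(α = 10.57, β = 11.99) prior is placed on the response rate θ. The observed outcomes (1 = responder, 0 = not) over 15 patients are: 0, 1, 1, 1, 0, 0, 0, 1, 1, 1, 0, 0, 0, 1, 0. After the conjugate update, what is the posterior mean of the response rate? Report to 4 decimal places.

0.4678

The Beta prior is conjugate to a Binomial/Bernoulli likelihood; the update adds successes to α and failures to β.
Posterior: Beta(α+k, β+n−k) = Beta(10.57+7, 11.99+8) = Beta(17.57, 19.99).
Posterior mean = α/(α+β) = 17.57/37.56 = 0.4678.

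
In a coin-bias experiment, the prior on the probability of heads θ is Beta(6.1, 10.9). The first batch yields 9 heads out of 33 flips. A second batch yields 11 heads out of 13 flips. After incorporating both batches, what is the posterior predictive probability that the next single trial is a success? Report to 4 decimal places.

0.4143

The Beta prior is conjugate to a Binomial/Bernoulli likelihood; the update adds successes to α and failures to β.
After batch 1: Beta(6.1+9, 10.9+24) = Beta(15.1, 34.9).
After batch 2: Beta(15.1+11, 34.9+2) = Beta(26.1, 36.9).
For a single future Bernoulli trial, P(success | data) = α/(α+β) = 0.4143.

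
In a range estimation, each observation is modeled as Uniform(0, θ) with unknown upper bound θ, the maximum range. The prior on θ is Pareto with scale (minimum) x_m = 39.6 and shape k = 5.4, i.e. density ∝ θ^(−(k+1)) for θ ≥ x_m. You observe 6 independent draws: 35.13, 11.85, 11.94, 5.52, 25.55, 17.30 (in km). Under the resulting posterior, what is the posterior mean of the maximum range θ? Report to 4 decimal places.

43.4077

A Pareto(scale x_m, shape k) prior on the upper bound θ of Uniform(0, θ) is conjugate: posterior is Pareto(max(x_m, max xᵢ), k + n).
Sample maximum = 35.13; prior scale x_m = 39.6 → posterior scale = max = 39.60.
Posterior shape = 5.4 + 6 = 11.4.
E[θ|data] = k·x_m/(k−1) = 11.4·39.60/10.4 = 43.4077.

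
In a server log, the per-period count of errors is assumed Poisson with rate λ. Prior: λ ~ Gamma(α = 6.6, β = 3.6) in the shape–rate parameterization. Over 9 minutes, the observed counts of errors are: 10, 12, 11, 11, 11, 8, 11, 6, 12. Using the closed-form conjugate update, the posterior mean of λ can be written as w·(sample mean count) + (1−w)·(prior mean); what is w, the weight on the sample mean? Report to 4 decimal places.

0.7143

With a Gamma(shape α, rate β) prior, the Poisson likelihood is conjugate: the posterior is Gamma(α + ΣXᵢ, β + n).
Posterior mean = (α₀+S)/(β₀+n) = [n/(β₀+n)]·(S/n) + [β₀/(β₀+n)]·(α₀/β₀), so only n and β₀ enter the weight.
Weight on data w = n/(β₀+n) = 9/(3.6+9) = 9/12.6 = 0.7143.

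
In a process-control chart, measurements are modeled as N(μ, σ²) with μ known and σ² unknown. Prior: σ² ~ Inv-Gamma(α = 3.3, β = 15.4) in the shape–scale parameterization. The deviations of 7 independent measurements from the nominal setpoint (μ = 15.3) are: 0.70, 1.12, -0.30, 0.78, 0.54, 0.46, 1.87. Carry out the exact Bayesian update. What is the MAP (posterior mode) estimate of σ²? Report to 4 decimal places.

With known mean μ and an Inverse-Gamma(α, β) prior on σ², the Normal likelihood is conjugate: posterior is Inv-Gamma(α + n/2, β + Σ(xᵢ−μ)²/2).
Σ(xᵢ−μ)² = (0.70)² + (1.12)² + (-0.30)² + (0.78)² + (0.54)² + (0.46)² + (1.87)² = 6.4429.
Posterior: Inv-Gamma(3.3 + 7/2, 15.4 + 6.4429/2) = Inv-Gamma(6.80, 18.62145).
Mode = β/(α+1) = 18.62145/7.80 = 2.3874.

2.3874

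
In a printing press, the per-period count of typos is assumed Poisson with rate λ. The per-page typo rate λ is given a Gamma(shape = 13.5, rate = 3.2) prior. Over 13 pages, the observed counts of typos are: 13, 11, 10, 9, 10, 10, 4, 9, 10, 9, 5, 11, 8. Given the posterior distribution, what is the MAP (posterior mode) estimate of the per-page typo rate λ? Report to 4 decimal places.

With a Gamma(shape α, rate β) prior, the Poisson likelihood is conjugate: the posterior is Gamma(α + ΣXᵢ, β + n).
Sum of counts S = 119 over n = 13 pages.
Posterior: Gamma(α+S, β+n) = Gamma(13.5+119, 3.2+13) = Gamma(132.5, 16.2).
Mode of Gamma(α,β) for α≥1 is (α−1)/β = 131.5/16.2 = 8.1173.

8.1173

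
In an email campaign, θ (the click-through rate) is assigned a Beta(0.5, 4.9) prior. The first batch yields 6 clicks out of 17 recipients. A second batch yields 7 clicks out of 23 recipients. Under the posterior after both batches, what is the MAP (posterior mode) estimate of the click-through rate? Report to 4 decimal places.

0.2880

The Beta prior is conjugate to a Binomial/Bernoulli likelihood; the update adds successes to α and failures to β.
After batch 1: Beta(0.5+6, 4.9+11) = Beta(6.5, 15.9).
After batch 2: Beta(6.5+7, 15.9+16) = Beta(13.5, 31.9).
Mode of Beta(a,b) for a,b>1 is (a−1)/(a+b−2) = 12.5/43.4 = 0.2880.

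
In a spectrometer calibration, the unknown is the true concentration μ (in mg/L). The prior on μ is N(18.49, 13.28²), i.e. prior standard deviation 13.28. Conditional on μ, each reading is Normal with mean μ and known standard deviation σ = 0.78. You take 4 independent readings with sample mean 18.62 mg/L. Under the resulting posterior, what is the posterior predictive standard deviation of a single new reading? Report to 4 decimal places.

0.8720

For Normal data with known variance σ², a Normal(μ₀, σ₀²) prior on μ is conjugate. Posterior precision = 1/σ₀² + n/σ²; posterior mean is the precision-weighted average of μ₀ and x̄.
σ₀² = 13.28² = 176.3584, σ² = 0.78² = 0.6084; σ² + n·σ₀² = 0.6084 + 4·176.3584 = 706.042.
Posterior precision = 1/σ₀² + n/σ² = 1/176.3584 + 4/0.6084 = (σ² + n·σ₀²)/(σ₀²σ²) = 706.042/(176.3584·0.6084); posterior variance σₙ² = σ₀²σ²/(σ² + n·σ₀²) = 176.3584·0.6084/706.042 = 0.151969.
Predictive variance for one new observation = σₙ² + σ² = 176.3584·0.6084/706.042 + 0.6084 = σ²·(σ₀² + 706.042)/706.042 = 0.6084·882.4004/706.042 = 0.760369; SD = √(0.6084·882.4004/706.042) = 0.8720.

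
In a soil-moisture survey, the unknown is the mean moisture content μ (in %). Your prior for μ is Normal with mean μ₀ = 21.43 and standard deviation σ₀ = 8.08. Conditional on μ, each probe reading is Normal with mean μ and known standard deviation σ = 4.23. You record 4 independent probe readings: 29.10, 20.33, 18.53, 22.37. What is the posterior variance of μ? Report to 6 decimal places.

For Normal data with known variance σ², a Normal(μ₀, σ₀²) prior on μ is conjugate. Posterior precision = 1/σ₀² + n/σ²; posterior mean is the precision-weighted average of μ₀ and x̄.
σ₀² = 8.08² = 65.2864, σ² = 4.23² = 17.8929; σ² + n·σ₀² = 17.8929 + 4·65.2864 = 279.0385.
Posterior precision = 1/σ₀² + n/σ² = 1/65.2864 + 4/17.8929 = (σ² + n·σ₀²)/(σ₀²σ²) = 279.0385/(65.2864·17.8929); posterior variance σₙ² = σ₀²σ²/(σ² + n·σ₀²) = 65.2864·17.8929/279.0385 = 4.186387.

4.186387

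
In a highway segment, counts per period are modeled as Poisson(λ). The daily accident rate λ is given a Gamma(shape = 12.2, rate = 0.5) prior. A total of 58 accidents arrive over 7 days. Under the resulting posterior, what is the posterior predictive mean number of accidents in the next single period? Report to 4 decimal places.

With a Gamma(shape α, rate β) prior, the Poisson likelihood is conjugate: the posterior is Gamma(α + ΣXᵢ, β + n).
Posterior: Gamma(α+S, β+n) = Gamma(12.2+58, 0.5+7) = Gamma(70.2, 7.5).
The predictive distribution for one future period is NegBinom with mean α/β = 9.3600.

9.3600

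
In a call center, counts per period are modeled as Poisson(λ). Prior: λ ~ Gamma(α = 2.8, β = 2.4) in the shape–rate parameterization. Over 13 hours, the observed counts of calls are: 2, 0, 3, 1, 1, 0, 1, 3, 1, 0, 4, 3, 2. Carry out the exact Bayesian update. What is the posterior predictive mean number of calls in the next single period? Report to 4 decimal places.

With a Gamma(shape α, rate β) prior, the Poisson likelihood is conjugate: the posterior is Gamma(α + ΣXᵢ, β + n).
Sum of counts S = 21 over n = 13 hours.
Posterior: Gamma(α+S, β+n) = Gamma(2.8+21, 2.4+13) = Gamma(23.8, 15.4).
The predictive distribution for one future period is NegBinom with mean α/β = 1.5455.

1.5455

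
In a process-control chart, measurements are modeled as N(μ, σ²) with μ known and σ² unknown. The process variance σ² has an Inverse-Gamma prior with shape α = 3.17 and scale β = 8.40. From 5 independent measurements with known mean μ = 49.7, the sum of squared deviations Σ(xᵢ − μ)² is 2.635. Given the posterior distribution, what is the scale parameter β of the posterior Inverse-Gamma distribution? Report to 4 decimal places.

With known mean μ and an Inverse-Gamma(α, β) prior on σ², the Normal likelihood is conjugate: posterior is Inv-Gamma(α + n/2, β + Σ(xᵢ−μ)²/2).
Posterior: Inv-Gamma(3.17 + 5/2, 8.40 + 2.635/2) = Inv-Gamma(5.67, 9.7175).
Posterior β = 9.7175.

9.7175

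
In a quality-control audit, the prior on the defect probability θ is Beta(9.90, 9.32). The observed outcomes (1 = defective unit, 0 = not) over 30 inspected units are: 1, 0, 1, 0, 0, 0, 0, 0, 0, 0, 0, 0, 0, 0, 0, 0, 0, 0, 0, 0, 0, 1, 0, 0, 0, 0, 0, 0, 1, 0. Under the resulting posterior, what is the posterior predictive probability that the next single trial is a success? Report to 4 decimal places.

0.2824

The Beta prior is conjugate to a Binomial/Bernoulli likelihood; the update adds successes to α and failures to β.
Posterior: Beta(α+k, β+n−k) = Beta(9.90+4, 9.32+26) = Beta(13.90, 35.32).
For a single future Bernoulli trial, P(success | data) = α/(α+β) = 0.2824.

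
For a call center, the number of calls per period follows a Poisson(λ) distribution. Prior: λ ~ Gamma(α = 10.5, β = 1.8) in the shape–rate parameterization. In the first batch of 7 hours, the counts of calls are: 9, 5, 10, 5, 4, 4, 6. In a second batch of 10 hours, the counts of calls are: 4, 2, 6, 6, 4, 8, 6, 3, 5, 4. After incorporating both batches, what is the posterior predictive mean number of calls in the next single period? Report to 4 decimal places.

5.3989

With a Gamma(shape α, rate β) prior, the Poisson likelihood is conjugate: the posterior is Gamma(α + ΣXᵢ, β + n).
Batch 1: sum of counts S = 43 over n = 7 hours.
After batch 1: Gamma(α+S, β+n) = Gamma(10.5+43, 1.8+7) = Gamma(53.5, 8.8).
Batch 2: sum of counts S = 48 over n = 10 hours.
After batch 2: Gamma(α+S, β+n) = Gamma(53.5+48, 8.8+10) = Gamma(101.5, 18.8).
The predictive distribution for one future period is NegBinom with mean α/β = 5.3989.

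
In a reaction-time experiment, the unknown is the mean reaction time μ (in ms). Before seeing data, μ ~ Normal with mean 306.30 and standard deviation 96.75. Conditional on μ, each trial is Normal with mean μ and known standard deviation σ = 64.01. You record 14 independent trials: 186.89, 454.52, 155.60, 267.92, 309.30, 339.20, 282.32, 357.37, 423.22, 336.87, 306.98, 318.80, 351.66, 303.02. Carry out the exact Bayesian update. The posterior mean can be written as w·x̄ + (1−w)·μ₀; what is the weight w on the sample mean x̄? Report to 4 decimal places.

For Normal data with known variance σ², a Normal(μ₀, σ₀²) prior on μ is conjugate. Posterior precision = 1/σ₀² + n/σ²; posterior mean is the precision-weighted average of μ₀ and x̄.
σ₀² = 96.75² = 9360.5625, σ² = 64.01² = 4097.2801. Prior precision 1/σ₀² = 1/9360.5625; data precision n/σ² = 14/4097.2801.
w = (n/σ²)/(1/σ₀² + n/σ²) = n·σ₀²/(σ² + n·σ₀²) = 14·9360.5625/(4097.2801 + 14·9360.5625) = 131047.875/135145.1551 = 0.9697.

0.9697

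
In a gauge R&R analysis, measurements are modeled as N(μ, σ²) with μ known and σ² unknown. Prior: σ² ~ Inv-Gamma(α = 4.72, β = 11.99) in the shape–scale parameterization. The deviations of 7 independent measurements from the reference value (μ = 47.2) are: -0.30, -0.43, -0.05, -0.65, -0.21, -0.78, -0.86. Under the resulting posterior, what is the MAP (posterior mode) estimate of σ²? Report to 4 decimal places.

1.4139

With known mean μ and an Inverse-Gamma(α, β) prior on σ², the Normal likelihood is conjugate: posterior is Inv-Gamma(α + n/2, β + Σ(xᵢ−μ)²/2).
Σ(xᵢ−μ)² = (-0.30)² + (-0.43)² + (-0.05)² + (-0.65)² + (-0.21)² + (-0.78)² + (-0.86)² = 2.0920.
Posterior: Inv-Gamma(4.72 + 7/2, 11.99 + 2.0920/2) = Inv-Gamma(8.22, 13.03600).
Mode = β/(α+1) = 13.03600/9.22 = 1.4139.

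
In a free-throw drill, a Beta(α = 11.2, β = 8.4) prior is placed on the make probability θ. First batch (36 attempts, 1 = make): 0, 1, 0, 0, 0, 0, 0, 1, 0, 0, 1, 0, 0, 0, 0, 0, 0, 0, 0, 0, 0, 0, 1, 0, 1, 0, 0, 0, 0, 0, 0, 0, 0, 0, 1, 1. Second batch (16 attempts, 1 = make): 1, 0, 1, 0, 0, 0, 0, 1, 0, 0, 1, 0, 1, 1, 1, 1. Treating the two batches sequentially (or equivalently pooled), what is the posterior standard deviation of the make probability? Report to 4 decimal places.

The Beta prior is conjugate to a Binomial/Bernoulli likelihood; the update adds successes to α and failures to β.
After batch 1: Beta(11.2+7, 8.4+29) = Beta(18.2, 37.4).
After batch 2: Beta(18.2+8, 37.4+8) = Beta(26.2, 45.4).
Var = αβ/((α+β)²(α+β+1)) = 26.2·45.4/(71.6²·72.6) = 0.00319591; SD = √0.00319591 = 0.0565.

0.0565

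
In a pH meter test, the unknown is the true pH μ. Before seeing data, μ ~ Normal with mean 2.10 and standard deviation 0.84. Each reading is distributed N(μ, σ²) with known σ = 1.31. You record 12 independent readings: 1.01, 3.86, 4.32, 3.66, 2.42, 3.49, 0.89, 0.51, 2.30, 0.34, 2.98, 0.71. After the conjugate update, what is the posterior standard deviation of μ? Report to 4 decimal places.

0.3448

For Normal data with known variance σ², a Normal(μ₀, σ₀²) prior on μ is conjugate. Posterior precision = 1/σ₀² + n/σ²; posterior mean is the precision-weighted average of μ₀ and x̄.
σ₀² = 0.84² = 0.7056, σ² = 1.31² = 1.7161; σ² + n·σ₀² = 1.7161 + 12·0.7056 = 10.1833.
Posterior precision = 1/σ₀² + n/σ² = 1/0.7056 + 12/1.7161 = (σ² + n·σ₀²)/(σ₀²σ²) = 10.1833/(0.7056·1.7161); posterior variance σₙ² = σ₀²σ²/(σ² + n·σ₀²) = 0.7056·1.7161/10.1833 = 0.118908.
Posterior SD = √σₙ² = √(0.7056·1.7161/10.1833) = 0.3448.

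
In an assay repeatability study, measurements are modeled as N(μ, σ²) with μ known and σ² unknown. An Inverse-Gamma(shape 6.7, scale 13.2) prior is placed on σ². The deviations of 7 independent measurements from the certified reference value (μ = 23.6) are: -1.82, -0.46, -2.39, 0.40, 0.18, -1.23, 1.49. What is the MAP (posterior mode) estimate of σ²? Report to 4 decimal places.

With known mean μ and an Inverse-Gamma(α, β) prior on σ², the Normal likelihood is conjugate: posterior is Inv-Gamma(α + n/2, β + Σ(xᵢ−μ)²/2).
Σ(xᵢ−μ)² = (-1.82)² + (-0.46)² + (-2.39)² + (0.40)² + (0.18)² + (-1.23)² + (1.49)² = 13.1615.
Posterior: Inv-Gamma(6.7 + 7/2, 13.2 + 13.1615/2) = Inv-Gamma(10.20, 19.78075).
Mode = β/(α+1) = 19.78075/11.20 = 1.7661.

1.7661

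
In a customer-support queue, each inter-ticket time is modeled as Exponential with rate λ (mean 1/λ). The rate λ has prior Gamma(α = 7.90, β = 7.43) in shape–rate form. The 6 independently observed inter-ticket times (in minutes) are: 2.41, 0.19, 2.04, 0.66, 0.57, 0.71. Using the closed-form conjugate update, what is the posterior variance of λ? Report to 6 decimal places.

With a Gamma(shape α, rate β) prior on the exponential rate λ, the posterior after n observations with total T = Σxᵢ is Gamma(α+n, β+T).
Sum of observations T = 6.58 minutes; n = 6.
Posterior: Gamma(7.90+6, 7.43+6.58) = Gamma(13.90, 14.01).
Var = α/β² = 0.070817.

0.070817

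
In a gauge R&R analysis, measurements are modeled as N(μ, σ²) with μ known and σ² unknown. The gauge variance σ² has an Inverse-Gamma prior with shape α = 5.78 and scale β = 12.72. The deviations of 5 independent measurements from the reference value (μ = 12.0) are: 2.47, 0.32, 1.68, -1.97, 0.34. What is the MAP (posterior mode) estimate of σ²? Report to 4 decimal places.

With known mean μ and an Inverse-Gamma(α, β) prior on σ², the Normal likelihood is conjugate: posterior is Inv-Gamma(α + n/2, β + Σ(xᵢ−μ)²/2).
Σ(xᵢ−μ)² = (2.47)² + (0.32)² + (1.68)² + (-1.97)² + (0.34)² = 13.0222.
Posterior: Inv-Gamma(5.78 + 5/2, 12.72 + 13.0222/2) = Inv-Gamma(8.28, 19.23110).
Mode = β/(α+1) = 19.23110/9.28 = 2.0723.

2.0723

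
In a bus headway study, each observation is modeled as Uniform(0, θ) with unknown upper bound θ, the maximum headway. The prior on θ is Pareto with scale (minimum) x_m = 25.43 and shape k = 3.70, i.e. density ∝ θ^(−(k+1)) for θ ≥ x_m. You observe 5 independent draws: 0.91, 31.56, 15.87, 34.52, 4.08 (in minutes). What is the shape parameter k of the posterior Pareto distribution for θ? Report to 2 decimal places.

A Pareto(scale x_m, shape k) prior on the upper bound θ of Uniform(0, θ) is conjugate: posterior is Pareto(max(x_m, max xᵢ), k + n).
Sample maximum = 34.52; prior scale x_m = 25.43 → posterior scale = max = 34.52.
Posterior shape = 3.70 + 5 = 8.70.
Posterior shape k = 8.70.

8.70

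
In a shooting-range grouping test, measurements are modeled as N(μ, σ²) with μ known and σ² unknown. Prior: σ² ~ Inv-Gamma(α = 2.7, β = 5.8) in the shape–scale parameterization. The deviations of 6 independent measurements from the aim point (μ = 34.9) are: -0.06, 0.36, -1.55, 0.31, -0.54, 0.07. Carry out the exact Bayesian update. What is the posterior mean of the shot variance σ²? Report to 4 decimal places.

1.5456

With known mean μ and an Inverse-Gamma(α, β) prior on σ², the Normal likelihood is conjugate: posterior is Inv-Gamma(α + n/2, β + Σ(xᵢ−μ)²/2).
Σ(xᵢ−μ)² = (-0.06)² + (0.36)² + (-1.55)² + (0.31)² + (-0.54)² + (0.07)² = 2.9283.
Posterior: Inv-Gamma(2.7 + 6/2, 5.8 + 2.9283/2) = Inv-Gamma(5.70, 7.26415).
E[σ²|data] = β/(α−1) = 7.26415/4.70 = 1.5456.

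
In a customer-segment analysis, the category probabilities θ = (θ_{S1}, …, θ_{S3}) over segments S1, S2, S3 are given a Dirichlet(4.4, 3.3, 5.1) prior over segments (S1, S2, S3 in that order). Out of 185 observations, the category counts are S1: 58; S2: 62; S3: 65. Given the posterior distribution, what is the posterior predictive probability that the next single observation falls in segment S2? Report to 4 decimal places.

The Dirichlet prior is conjugate to the Multinomial likelihood: each posterior αⱼ = prior αⱼ + observed count nⱼ.
Posterior concentration: (62.4, 65.3, 70.1), total = 197.8.
P(next = S2 | data) = α_{S2}/Σα = 0.3301.

0.3301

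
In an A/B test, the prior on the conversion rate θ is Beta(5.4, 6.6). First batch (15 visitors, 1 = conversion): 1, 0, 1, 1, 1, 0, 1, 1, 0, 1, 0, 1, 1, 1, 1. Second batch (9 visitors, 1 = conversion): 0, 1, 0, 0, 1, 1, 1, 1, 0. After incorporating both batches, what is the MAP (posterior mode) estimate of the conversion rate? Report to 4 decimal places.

The Beta prior is conjugate to a Binomial/Bernoulli likelihood; the update adds successes to α and failures to β.
After batch 1: Beta(5.4+11, 6.6+4) = Beta(16.4, 10.6).
After batch 2: Beta(16.4+5, 10.6+4) = Beta(21.4, 14.6).
Mode of Beta(a,b) for a,b>1 is (a−1)/(a+b−2) = 20.4/34.0 = 0.6000.

0.6000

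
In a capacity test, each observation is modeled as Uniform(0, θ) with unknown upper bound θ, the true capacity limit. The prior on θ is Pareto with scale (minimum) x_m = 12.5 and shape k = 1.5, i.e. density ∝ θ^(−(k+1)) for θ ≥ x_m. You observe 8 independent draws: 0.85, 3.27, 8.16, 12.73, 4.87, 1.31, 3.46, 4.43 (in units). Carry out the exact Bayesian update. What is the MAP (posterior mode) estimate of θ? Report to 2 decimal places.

12.73

A Pareto(scale x_m, shape k) prior on the upper bound θ of Uniform(0, θ) is conjugate: posterior is Pareto(max(x_m, max xᵢ), k + n).
Sample maximum = 12.73; prior scale x_m = 12.5 → posterior scale = max = 12.73.
Posterior shape = 1.5 + 8 = 9.5.
The Pareto density is decreasing on [x_m, ∞), so the mode is x_m = 12.73.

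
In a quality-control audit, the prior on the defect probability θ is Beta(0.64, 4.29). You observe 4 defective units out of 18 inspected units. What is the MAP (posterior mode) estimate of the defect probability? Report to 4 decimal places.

The Beta prior is conjugate to a Binomial/Bernoulli likelihood; the update adds successes to α and failures to β.
Posterior: Beta(α+k, β+n−k) = Beta(0.64+4, 4.29+14) = Beta(4.64, 18.29).
Mode of Beta(a,b) for a,b>1 is (a−1)/(a+b−2) = 3.64/20.93 = 0.1739.

0.1739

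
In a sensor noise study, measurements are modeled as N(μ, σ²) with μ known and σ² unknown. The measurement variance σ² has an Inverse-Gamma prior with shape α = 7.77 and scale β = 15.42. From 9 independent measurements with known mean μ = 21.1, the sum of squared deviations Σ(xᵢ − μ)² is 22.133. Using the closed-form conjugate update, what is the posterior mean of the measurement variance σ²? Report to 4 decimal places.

2.3502

With known mean μ and an Inverse-Gamma(α, β) prior on σ², the Normal likelihood is conjugate: posterior is Inv-Gamma(α + n/2, β + Σ(xᵢ−μ)²/2).
Posterior: Inv-Gamma(7.77 + 9/2, 15.42 + 22.133/2) = Inv-Gamma(12.27, 26.4865).
E[σ²|data] = β/(α−1) = 26.4865/11.27 = 2.3502.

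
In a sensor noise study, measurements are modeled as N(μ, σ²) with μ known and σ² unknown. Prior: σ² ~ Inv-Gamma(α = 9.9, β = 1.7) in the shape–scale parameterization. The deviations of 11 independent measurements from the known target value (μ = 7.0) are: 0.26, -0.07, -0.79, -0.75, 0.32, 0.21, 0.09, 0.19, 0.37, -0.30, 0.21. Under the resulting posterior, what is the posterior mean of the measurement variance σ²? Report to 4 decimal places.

0.1778

With known mean μ and an Inverse-Gamma(α, β) prior on σ², the Normal likelihood is conjugate: posterior is Inv-Gamma(α + n/2, β + Σ(xᵢ−μ)²/2).
Σ(xᵢ−μ)² = (0.26)² + (-0.07)² + (-0.79)² + (-0.75)² + (0.32)² + (0.21)² + (0.09)² + (0.19)² + (0.37)² + (-0.30)² + (0.21)² = 1.7208.
Posterior: Inv-Gamma(9.9 + 11/2, 1.7 + 1.7208/2) = Inv-Gamma(15.40, 2.56040).
E[σ²|data] = β/(α−1) = 2.56040/14.40 = 0.1778.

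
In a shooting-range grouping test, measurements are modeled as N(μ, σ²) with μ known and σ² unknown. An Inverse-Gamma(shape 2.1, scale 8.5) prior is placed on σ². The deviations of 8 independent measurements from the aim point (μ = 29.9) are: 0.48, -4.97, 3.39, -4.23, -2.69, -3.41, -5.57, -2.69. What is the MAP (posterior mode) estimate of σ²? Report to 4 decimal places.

9.0452

With known mean μ and an Inverse-Gamma(α, β) prior on σ², the Normal likelihood is conjugate: posterior is Inv-Gamma(α + n/2, β + Σ(xᵢ−μ)²/2).
Σ(xᵢ−μ)² = (0.48)² + (-4.97)² + (3.39)² + (-4.23)² + (-2.69)² + (-3.41)² + (-5.57)² + (-2.69)² = 111.4415.
Posterior: Inv-Gamma(2.1 + 8/2, 8.5 + 111.4415/2) = Inv-Gamma(6.10, 64.22075).
Mode = β/(α+1) = 64.22075/7.10 = 9.0452.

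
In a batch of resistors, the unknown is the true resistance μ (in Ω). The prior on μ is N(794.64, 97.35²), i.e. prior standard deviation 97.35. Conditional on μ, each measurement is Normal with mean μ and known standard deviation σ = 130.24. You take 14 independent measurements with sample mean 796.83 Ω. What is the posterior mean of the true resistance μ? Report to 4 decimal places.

For Normal data with known variance σ², a Normal(μ₀, σ₀²) prior on μ is conjugate. Posterior precision = 1/σ₀² + n/σ²; posterior mean is the precision-weighted average of μ₀ and x̄.
n·x̄ = 14·796.83 = 11155.62.
σ₀² = 97.35² = 9477.0225, σ² = 130.24² = 16962.4576; σ² + n·σ₀² = 16962.4576 + 14·9477.0225 = 149640.7726.
Posterior mean = (μ₀/σ₀² + n·x̄/σ²)/(1/σ₀² + n/σ²) = (σ²·μ₀ + σ₀²·n·x̄)/(σ² + n·σ₀²) = (16962.4576·794.64 + 9477.0225·11155.62)/149640.7726 = 119201109.048714/149640.7726 = 796.5818.

796.5818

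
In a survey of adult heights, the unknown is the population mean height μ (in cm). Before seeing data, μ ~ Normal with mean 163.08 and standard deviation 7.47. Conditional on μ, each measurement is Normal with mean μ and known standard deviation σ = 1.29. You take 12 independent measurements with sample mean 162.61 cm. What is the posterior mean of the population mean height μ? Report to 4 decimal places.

162.6112

For Normal data with known variance σ², a Normal(μ₀, σ₀²) prior on μ is conjugate. Posterior precision = 1/σ₀² + n/σ²; posterior mean is the precision-weighted average of μ₀ and x̄.
n·x̄ = 12·162.61 = 1951.32.
σ₀² = 7.47² = 55.8009, σ² = 1.29² = 1.6641; σ² + n·σ₀² = 1.6641 + 12·55.8009 = 671.2749.
Posterior mean = (μ₀/σ₀² + n·x̄/σ²)/(1/σ₀² + n/σ²) = (σ²·μ₀ + σ₀²·n·x̄)/(σ² + n·σ₀²) = (1.6641·163.08 + 55.8009·1951.32)/671.2749 = 109156.793616/671.2749 = 162.6112.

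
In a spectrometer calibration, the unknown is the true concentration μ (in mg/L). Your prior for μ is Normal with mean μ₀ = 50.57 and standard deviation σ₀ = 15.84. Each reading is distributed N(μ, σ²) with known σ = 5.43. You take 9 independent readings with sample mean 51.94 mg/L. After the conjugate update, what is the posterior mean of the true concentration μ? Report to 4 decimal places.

For Normal data with known variance σ², a Normal(μ₀, σ₀²) prior on μ is conjugate. Posterior precision = 1/σ₀² + n/σ²; posterior mean is the precision-weighted average of μ₀ and x̄.
n·x̄ = 9·51.94 = 467.46.
σ₀² = 15.84² = 250.9056, σ² = 5.43² = 29.4849; σ² + n·σ₀² = 29.4849 + 9·250.9056 = 2287.6353.
Posterior mean = (μ₀/σ₀² + n·x̄/σ²)/(1/σ₀² + n/σ²) = (σ²·μ₀ + σ₀²·n·x̄)/(σ² + n·σ₀²) = (29.4849·50.57 + 250.9056·467.46)/2287.6353 = 118779.383169/2287.6353 = 51.9223.

51.9223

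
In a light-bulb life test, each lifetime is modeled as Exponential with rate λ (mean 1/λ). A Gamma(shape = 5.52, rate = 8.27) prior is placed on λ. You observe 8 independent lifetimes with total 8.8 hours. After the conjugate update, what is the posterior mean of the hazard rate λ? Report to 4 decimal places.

With a Gamma(shape α, rate β) prior on the exponential rate λ, the posterior after n observations with total T = Σxᵢ is Gamma(α+n, β+T).
Posterior: Gamma(5.52+8, 8.27+8.8) = Gamma(13.52, 17.07).
Posterior mean of λ = α/β = 13.52/17.07 = 0.7920.

0.7920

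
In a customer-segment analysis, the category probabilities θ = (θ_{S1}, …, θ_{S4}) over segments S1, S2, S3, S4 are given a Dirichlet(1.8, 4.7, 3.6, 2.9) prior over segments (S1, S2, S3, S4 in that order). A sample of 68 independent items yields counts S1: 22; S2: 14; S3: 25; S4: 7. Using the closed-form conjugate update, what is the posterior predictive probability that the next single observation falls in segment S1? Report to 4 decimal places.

The Dirichlet prior is conjugate to the Multinomial likelihood: each posterior αⱼ = prior αⱼ + observed count nⱼ.
Posterior concentration: (23.8, 18.7, 28.6, 9.9), total = 81.0.
P(next = S1 | data) = α_{S1}/Σα = 0.2938.

0.2938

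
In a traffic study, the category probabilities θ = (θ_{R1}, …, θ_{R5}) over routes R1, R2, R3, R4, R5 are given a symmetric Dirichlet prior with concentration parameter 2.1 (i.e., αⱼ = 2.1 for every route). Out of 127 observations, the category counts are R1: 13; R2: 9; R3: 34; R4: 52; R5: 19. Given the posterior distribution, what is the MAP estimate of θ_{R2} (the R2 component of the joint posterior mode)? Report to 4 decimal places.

0.0762

The Dirichlet prior is conjugate to the Multinomial likelihood: each posterior αⱼ = prior αⱼ + observed count nⱼ.
Posterior concentration: (15.1, 11.1, 36.1, 54.1, 21.1), total = 137.5.
Joint mode component: (α_{R2}−1)/(Σα−K) = 10.1/132.5 = 0.0762.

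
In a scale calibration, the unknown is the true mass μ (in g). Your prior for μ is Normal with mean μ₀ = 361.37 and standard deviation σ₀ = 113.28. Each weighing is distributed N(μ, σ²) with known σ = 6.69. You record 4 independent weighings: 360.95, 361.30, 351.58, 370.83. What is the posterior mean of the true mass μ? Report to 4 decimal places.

361.1652

For Normal data with known variance σ², a Normal(μ₀, σ₀²) prior on μ is conjugate. Posterior precision = 1/σ₀² + n/σ²; posterior mean is the precision-weighted average of μ₀ and x̄.
Σxᵢ = 360.95 + 361.30 + 351.58 + 370.83 = 1444.66, so n·x̄ = 1444.66.
σ₀² = 113.28² = 12832.3584, σ² = 6.69² = 44.7561; σ² + n·σ₀² = 44.7561 + 4·12832.3584 = 51374.1897.
Posterior mean = (μ₀/σ₀² + n·x̄/σ²)/(1/σ₀² + n/σ²) = (σ²·μ₀ + σ₀²·n·x̄)/(σ² + n·σ₀²) = (44.7561·361.37 + 12832.3584·1444.66)/51374.1897 = 18554568.398001/51374.1897 = 361.1652.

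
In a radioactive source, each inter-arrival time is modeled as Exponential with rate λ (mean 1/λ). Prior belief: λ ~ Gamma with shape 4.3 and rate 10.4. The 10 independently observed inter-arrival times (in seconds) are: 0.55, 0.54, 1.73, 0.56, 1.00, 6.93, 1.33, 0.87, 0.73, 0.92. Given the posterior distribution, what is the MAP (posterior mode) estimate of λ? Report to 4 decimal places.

0.5203

With a Gamma(shape α, rate β) prior on the exponential rate λ, the posterior after n observations with total T = Σxᵢ is Gamma(α+n, β+T).
Sum of observations T = 15.16 seconds; n = 10.
Posterior: Gamma(4.3+10, 10.4+15.16) = Gamma(14.3, 25.56).
Mode = (α−1)/β = 0.5203.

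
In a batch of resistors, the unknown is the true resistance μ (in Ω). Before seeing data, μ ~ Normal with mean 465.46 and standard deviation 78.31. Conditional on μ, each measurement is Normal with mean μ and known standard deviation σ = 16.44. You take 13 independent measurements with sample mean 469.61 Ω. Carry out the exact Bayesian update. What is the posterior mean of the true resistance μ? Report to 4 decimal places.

469.5960

For Normal data with known variance σ², a Normal(μ₀, σ₀²) prior on μ is conjugate. Posterior precision = 1/σ₀² + n/σ²; posterior mean is the precision-weighted average of μ₀ and x̄.
n·x̄ = 13·469.61 = 6104.93.
σ₀² = 78.31² = 6132.4561, σ² = 16.44² = 270.2736; σ² + n·σ₀² = 270.2736 + 13·6132.4561 = 79992.2029.
Posterior mean = (μ₀/σ₀² + n·x̄/σ²)/(1/σ₀² + n/σ²) = (σ²·μ₀ + σ₀²·n·x̄)/(σ² + n·σ₀²) = (270.2736·465.46 + 6132.4561·6104.93)/79992.2029 = 37564016.768429/79992.2029 = 469.5960.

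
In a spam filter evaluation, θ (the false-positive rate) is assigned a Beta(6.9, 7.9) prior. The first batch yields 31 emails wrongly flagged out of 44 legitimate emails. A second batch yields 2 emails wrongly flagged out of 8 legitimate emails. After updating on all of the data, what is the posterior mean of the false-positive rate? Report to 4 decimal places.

The Beta prior is conjugate to a Binomial/Bernoulli likelihood; the update adds successes to α and failures to β.
After batch 1: Beta(6.9+31, 7.9+13) = Beta(37.9, 20.9).
After batch 2: Beta(37.9+2, 20.9+6) = Beta(39.9, 26.9).
Posterior mean = α/(α+β) = 39.9/66.8 = 0.5973.

0.5973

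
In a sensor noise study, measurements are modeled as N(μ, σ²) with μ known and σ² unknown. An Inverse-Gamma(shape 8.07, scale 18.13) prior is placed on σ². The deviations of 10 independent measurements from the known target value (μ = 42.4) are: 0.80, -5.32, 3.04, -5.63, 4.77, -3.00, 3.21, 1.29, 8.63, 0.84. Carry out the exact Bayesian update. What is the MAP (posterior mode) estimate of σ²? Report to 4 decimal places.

With known mean μ and an Inverse-Gamma(α, β) prior on σ², the Normal likelihood is conjugate: posterior is Inv-Gamma(α + n/2, β + Σ(xᵢ−μ)²/2).
Σ(xᵢ−μ)² = (0.80)² + (-5.32)² + (3.04)² + (-5.63)² + (4.77)² + (-3.00)² + (3.21)² + (1.29)² + (8.63)² + (0.84)² = 188.7845.
Posterior: Inv-Gamma(8.07 + 10/2, 18.13 + 188.7845/2) = Inv-Gamma(13.07, 112.52225).
Mode = β/(α+1) = 112.52225/14.07 = 7.9973.

7.9973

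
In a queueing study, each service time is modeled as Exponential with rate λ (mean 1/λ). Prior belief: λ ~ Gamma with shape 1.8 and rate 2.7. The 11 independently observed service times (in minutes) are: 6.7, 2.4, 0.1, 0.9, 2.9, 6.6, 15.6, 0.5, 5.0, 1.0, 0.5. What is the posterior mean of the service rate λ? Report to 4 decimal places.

0.2851

With a Gamma(shape α, rate β) prior on the exponential rate λ, the posterior after n observations with total T = Σxᵢ is Gamma(α+n, β+T).
Sum of observations T = 42.2 minutes; n = 11.
Posterior: Gamma(1.8+11, 2.7+42.2) = Gamma(12.8, 44.9).
Posterior mean of λ = α/β = 12.8/44.9 = 0.2851.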